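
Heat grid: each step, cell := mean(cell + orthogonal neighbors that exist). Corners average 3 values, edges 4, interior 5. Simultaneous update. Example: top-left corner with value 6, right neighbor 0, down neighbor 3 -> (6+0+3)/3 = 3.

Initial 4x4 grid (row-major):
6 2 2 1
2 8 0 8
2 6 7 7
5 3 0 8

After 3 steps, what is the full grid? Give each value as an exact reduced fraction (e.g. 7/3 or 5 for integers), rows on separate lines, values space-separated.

Answer: 997/270 27803/7200 23971/7200 1673/432
29993/7200 1433/375 26419/6000 7519/1800
27953/7200 26567/6000 4439/1000 3161/600
8537/2160 14329/3600 1929/400 361/72

Derivation:
After step 1:
  10/3 9/2 5/4 11/3
  9/2 18/5 5 4
  15/4 26/5 4 15/2
  10/3 7/2 9/2 5
After step 2:
  37/9 761/240 173/48 107/36
  911/240 114/25 357/100 121/24
  1007/240 401/100 131/25 41/8
  127/36 62/15 17/4 17/3
After step 3:
  997/270 27803/7200 23971/7200 1673/432
  29993/7200 1433/375 26419/6000 7519/1800
  27953/7200 26567/6000 4439/1000 3161/600
  8537/2160 14329/3600 1929/400 361/72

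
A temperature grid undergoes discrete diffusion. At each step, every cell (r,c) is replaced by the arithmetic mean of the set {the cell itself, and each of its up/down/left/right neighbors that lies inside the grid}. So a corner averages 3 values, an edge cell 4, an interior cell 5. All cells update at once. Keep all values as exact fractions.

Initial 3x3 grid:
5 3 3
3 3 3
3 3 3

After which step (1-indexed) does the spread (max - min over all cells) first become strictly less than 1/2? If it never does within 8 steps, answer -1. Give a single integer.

Answer: 3

Derivation:
Step 1: max=11/3, min=3, spread=2/3
Step 2: max=32/9, min=3, spread=5/9
Step 3: max=365/108, min=3, spread=41/108
  -> spread < 1/2 first at step 3
Step 4: max=21571/6480, min=551/180, spread=347/1296
Step 5: max=1273337/388800, min=5557/1800, spread=2921/15552
Step 6: max=75812539/23328000, min=673483/216000, spread=24611/186624
Step 7: max=4517762033/1399680000, min=15236741/4860000, spread=207329/2239488
Step 8: max=269972352451/83980800000, min=816401599/259200000, spread=1746635/26873856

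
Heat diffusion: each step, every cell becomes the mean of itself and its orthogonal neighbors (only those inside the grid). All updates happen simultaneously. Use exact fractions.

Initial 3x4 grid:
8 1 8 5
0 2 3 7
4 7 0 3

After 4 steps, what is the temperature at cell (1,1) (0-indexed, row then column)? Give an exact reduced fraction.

Answer: 664951/180000

Derivation:
Step 1: cell (1,1) = 13/5
Step 2: cell (1,1) = 181/50
Step 3: cell (1,1) = 1303/375
Step 4: cell (1,1) = 664951/180000
Full grid after step 4:
  79367/21600 4316/1125 116789/27000 292561/64800
  1490279/432000 664951/180000 78839/20000 618553/144000
  220951/64800 370211/108000 403531/108000 253511/64800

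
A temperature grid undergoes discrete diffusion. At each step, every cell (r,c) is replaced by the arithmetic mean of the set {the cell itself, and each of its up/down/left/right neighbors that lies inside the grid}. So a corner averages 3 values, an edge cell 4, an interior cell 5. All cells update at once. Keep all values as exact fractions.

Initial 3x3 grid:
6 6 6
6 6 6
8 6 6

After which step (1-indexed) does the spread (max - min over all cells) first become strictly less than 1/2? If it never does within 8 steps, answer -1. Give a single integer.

Answer: 3

Derivation:
Step 1: max=20/3, min=6, spread=2/3
Step 2: max=59/9, min=6, spread=5/9
Step 3: max=689/108, min=6, spread=41/108
  -> spread < 1/2 first at step 3
Step 4: max=41011/6480, min=1091/180, spread=347/1296
Step 5: max=2439737/388800, min=10957/1800, spread=2921/15552
Step 6: max=145796539/23328000, min=1321483/216000, spread=24611/186624
Step 7: max=8716802033/1399680000, min=29816741/4860000, spread=207329/2239488
Step 8: max=521914752451/83980800000, min=1594001599/259200000, spread=1746635/26873856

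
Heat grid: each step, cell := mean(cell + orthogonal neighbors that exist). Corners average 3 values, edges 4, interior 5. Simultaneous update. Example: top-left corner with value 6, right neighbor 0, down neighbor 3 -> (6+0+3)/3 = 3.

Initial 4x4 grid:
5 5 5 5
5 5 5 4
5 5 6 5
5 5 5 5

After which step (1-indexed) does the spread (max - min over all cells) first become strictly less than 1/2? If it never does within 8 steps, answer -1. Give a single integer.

Answer: 2

Derivation:
Step 1: max=21/4, min=14/3, spread=7/12
Step 2: max=513/100, min=173/36, spread=73/225
  -> spread < 1/2 first at step 2
Step 3: max=12263/2400, min=2099/432, spread=5417/21600
Step 4: max=8129/1600, min=317437/64800, spread=943/5184
Step 5: max=10945391/2160000, min=9578263/1944000, spread=2725889/19440000
Step 6: max=36442171/7200000, min=288423541/58320000, spread=67580441/583200000
Step 7: max=982579693/194400000, min=1735699307/349920000, spread=82360351/874800000
Step 8: max=29449878991/5832000000, min=260899755277/52488000000, spread=2074577821/26244000000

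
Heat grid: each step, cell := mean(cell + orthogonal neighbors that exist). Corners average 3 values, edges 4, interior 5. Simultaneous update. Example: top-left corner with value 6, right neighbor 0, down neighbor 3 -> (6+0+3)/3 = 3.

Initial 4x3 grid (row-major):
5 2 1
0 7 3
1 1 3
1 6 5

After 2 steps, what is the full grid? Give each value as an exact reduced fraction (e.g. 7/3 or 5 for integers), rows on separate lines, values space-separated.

After step 1:
  7/3 15/4 2
  13/4 13/5 7/2
  3/4 18/5 3
  8/3 13/4 14/3
After step 2:
  28/9 641/240 37/12
  67/30 167/50 111/40
  77/30 66/25 443/120
  20/9 851/240 131/36

Answer: 28/9 641/240 37/12
67/30 167/50 111/40
77/30 66/25 443/120
20/9 851/240 131/36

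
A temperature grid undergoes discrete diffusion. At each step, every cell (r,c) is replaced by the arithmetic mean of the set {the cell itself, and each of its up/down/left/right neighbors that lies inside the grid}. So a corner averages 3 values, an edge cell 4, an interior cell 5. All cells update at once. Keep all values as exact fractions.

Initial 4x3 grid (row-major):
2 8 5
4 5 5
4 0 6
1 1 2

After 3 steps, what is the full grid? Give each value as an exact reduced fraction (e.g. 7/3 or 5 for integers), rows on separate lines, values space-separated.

After step 1:
  14/3 5 6
  15/4 22/5 21/4
  9/4 16/5 13/4
  2 1 3
After step 2:
  161/36 301/60 65/12
  113/30 108/25 189/40
  14/5 141/50 147/40
  7/4 23/10 29/12
After step 3:
  1193/270 17303/3600 1819/360
  13823/3600 12389/3000 5441/1200
  3341/1200 3183/1000 4091/1200
  137/60 1393/600 1007/360

Answer: 1193/270 17303/3600 1819/360
13823/3600 12389/3000 5441/1200
3341/1200 3183/1000 4091/1200
137/60 1393/600 1007/360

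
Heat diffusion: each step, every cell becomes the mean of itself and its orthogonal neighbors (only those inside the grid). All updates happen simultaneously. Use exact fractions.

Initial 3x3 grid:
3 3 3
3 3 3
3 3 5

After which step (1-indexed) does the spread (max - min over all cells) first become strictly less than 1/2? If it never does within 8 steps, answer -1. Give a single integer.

Answer: 3

Derivation:
Step 1: max=11/3, min=3, spread=2/3
Step 2: max=32/9, min=3, spread=5/9
Step 3: max=365/108, min=3, spread=41/108
  -> spread < 1/2 first at step 3
Step 4: max=21571/6480, min=551/180, spread=347/1296
Step 5: max=1273337/388800, min=5557/1800, spread=2921/15552
Step 6: max=75812539/23328000, min=673483/216000, spread=24611/186624
Step 7: max=4517762033/1399680000, min=15236741/4860000, spread=207329/2239488
Step 8: max=269972352451/83980800000, min=816401599/259200000, spread=1746635/26873856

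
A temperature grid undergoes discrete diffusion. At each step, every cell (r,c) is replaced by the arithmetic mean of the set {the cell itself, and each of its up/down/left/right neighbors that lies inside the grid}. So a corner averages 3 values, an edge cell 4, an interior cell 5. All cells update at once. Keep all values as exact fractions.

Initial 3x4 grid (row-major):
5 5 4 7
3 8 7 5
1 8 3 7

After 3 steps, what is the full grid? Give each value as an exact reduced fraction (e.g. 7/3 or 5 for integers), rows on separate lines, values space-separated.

Answer: 5341/1080 37631/7200 41081/7200 12179/2160
68677/14400 32153/6000 8327/1500 42041/7200
193/40 12277/2400 13627/2400 1351/240

Derivation:
After step 1:
  13/3 11/2 23/4 16/3
  17/4 31/5 27/5 13/2
  4 5 25/4 5
After step 2:
  169/36 1307/240 1319/240 211/36
  1127/240 527/100 301/50 667/120
  53/12 429/80 433/80 71/12
After step 3:
  5341/1080 37631/7200 41081/7200 12179/2160
  68677/14400 32153/6000 8327/1500 42041/7200
  193/40 12277/2400 13627/2400 1351/240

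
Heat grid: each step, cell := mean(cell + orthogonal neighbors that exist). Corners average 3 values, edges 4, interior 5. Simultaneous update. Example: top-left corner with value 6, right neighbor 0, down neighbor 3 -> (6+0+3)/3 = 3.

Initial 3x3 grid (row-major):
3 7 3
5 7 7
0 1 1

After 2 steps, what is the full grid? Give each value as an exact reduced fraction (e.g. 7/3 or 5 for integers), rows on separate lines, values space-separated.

Answer: 55/12 79/15 91/18
323/80 209/50 557/120
8/3 253/80 13/4

Derivation:
After step 1:
  5 5 17/3
  15/4 27/5 9/2
  2 9/4 3
After step 2:
  55/12 79/15 91/18
  323/80 209/50 557/120
  8/3 253/80 13/4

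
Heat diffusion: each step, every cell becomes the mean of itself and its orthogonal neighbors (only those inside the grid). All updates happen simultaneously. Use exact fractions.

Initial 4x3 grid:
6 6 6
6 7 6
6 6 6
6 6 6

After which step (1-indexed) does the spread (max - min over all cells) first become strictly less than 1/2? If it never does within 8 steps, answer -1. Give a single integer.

Step 1: max=25/4, min=6, spread=1/4
  -> spread < 1/2 first at step 1
Step 2: max=623/100, min=6, spread=23/100
Step 3: max=29611/4800, min=2413/400, spread=131/960
Step 4: max=265751/43200, min=43591/7200, spread=841/8640
Step 5: max=106222051/17280000, min=8733373/1440000, spread=56863/691200
Step 6: max=954654341/155520000, min=78749543/12960000, spread=386393/6220800
Step 7: max=381641723131/62208000000, min=31524358813/5184000000, spread=26795339/497664000
Step 8: max=22878695714129/3732480000000, min=1893326149667/311040000000, spread=254051069/5971968000

Answer: 1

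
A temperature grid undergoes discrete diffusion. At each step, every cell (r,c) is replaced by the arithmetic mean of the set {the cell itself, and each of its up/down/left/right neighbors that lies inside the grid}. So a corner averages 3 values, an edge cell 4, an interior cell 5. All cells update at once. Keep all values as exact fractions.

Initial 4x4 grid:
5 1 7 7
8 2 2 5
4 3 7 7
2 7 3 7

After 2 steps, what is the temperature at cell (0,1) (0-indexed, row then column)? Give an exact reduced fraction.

Answer: 119/30

Derivation:
Step 1: cell (0,1) = 15/4
Step 2: cell (0,1) = 119/30
Full grid after step 2:
  79/18 119/30 71/15 95/18
  253/60 209/50 217/50 1361/240
  269/60 101/25 261/50 1309/240
  37/9 1121/240 1189/240 109/18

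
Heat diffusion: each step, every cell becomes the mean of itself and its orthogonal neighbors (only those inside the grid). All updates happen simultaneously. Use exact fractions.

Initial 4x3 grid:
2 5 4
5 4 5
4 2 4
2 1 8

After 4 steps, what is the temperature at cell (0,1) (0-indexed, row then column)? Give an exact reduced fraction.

Answer: 3497101/864000

Derivation:
Step 1: cell (0,1) = 15/4
Step 2: cell (0,1) = 997/240
Step 3: cell (0,1) = 57599/14400
Step 4: cell (0,1) = 3497101/864000
Full grid after step 4:
  166403/43200 3497101/864000 536609/129600
  134239/36000 1391219/360000 445217/108000
  369007/108000 1333169/360000 421507/108000
  430219/129600 3015871/864000 492019/129600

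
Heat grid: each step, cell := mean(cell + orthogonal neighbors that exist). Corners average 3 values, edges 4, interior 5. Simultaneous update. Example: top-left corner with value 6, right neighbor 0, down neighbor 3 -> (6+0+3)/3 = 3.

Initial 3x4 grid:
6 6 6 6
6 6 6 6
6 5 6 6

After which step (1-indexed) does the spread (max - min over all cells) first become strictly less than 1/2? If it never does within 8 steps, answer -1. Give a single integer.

Answer: 1

Derivation:
Step 1: max=6, min=17/3, spread=1/3
  -> spread < 1/2 first at step 1
Step 2: max=6, min=689/120, spread=31/120
Step 3: max=6, min=6269/1080, spread=211/1080
Step 4: max=10753/1800, min=631103/108000, spread=14077/108000
Step 5: max=644317/108000, min=5691593/972000, spread=5363/48600
Step 6: max=357131/60000, min=171219191/29160000, spread=93859/1166400
Step 7: max=577863533/97200000, min=10287325519/1749600000, spread=4568723/69984000
Step 8: max=17314381111/2916000000, min=618075564371/104976000000, spread=8387449/167961600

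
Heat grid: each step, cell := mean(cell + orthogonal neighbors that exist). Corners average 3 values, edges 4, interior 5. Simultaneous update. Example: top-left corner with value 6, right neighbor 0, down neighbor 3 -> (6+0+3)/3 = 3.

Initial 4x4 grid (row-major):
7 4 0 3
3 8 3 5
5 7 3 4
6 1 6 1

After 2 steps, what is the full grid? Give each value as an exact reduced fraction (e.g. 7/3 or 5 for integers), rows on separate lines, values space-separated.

After step 1:
  14/3 19/4 5/2 8/3
  23/4 5 19/5 15/4
  21/4 24/5 23/5 13/4
  4 5 11/4 11/3
After step 2:
  91/18 203/48 823/240 107/36
  31/6 241/50 393/100 101/30
  99/20 493/100 96/25 229/60
  19/4 331/80 961/240 29/9

Answer: 91/18 203/48 823/240 107/36
31/6 241/50 393/100 101/30
99/20 493/100 96/25 229/60
19/4 331/80 961/240 29/9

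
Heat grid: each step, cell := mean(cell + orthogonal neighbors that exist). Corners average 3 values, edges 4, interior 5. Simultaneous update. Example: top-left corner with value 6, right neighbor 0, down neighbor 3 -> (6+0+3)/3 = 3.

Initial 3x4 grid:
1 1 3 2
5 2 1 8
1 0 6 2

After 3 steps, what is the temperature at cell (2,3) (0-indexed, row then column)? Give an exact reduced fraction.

Step 1: cell (2,3) = 16/3
Step 2: cell (2,3) = 65/18
Step 3: cell (2,3) = 1627/432
Full grid after step 3:
  4403/2160 8449/3600 9529/3600 1483/432
  31621/14400 13319/6000 18799/6000 48821/14400
  169/80 1011/400 10579/3600 1627/432

Answer: 1627/432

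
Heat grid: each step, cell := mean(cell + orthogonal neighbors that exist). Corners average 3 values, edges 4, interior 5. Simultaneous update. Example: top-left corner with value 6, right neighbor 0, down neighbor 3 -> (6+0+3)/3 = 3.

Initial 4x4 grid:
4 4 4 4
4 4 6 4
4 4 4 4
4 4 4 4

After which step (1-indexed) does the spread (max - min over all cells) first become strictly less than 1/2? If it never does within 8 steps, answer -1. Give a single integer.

Answer: 2

Derivation:
Step 1: max=9/2, min=4, spread=1/2
Step 2: max=111/25, min=4, spread=11/25
  -> spread < 1/2 first at step 2
Step 3: max=5167/1200, min=4, spread=367/1200
Step 4: max=23171/5400, min=1213/300, spread=1337/5400
Step 5: max=689669/162000, min=36469/9000, spread=33227/162000
Step 6: max=20654327/4860000, min=220049/54000, spread=849917/4860000
Step 7: max=616914347/145800000, min=3308533/810000, spread=21378407/145800000
Step 8: max=18462462371/4374000000, min=995688343/243000000, spread=540072197/4374000000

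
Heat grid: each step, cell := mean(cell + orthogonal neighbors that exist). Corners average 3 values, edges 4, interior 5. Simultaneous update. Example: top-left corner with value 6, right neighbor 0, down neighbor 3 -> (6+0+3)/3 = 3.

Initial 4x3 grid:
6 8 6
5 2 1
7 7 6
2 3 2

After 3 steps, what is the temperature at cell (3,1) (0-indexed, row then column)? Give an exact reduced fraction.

Step 1: cell (3,1) = 7/2
Step 2: cell (3,1) = 97/24
Step 3: cell (3,1) = 29671/7200
Full grid after step 3:
  11711/2160 36881/7200 3467/720
  36881/7200 14539/3000 10777/2400
  11297/2400 13319/3000 29941/7200
  629/144 29671/7200 1709/432

Answer: 29671/7200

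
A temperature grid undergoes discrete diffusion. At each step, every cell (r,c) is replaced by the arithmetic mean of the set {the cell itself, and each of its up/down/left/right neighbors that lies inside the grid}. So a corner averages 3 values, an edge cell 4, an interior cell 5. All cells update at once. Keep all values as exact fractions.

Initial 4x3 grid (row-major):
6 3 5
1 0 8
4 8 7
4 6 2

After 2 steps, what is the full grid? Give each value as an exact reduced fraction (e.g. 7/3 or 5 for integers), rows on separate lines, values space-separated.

After step 1:
  10/3 7/2 16/3
  11/4 4 5
  17/4 5 25/4
  14/3 5 5
After step 2:
  115/36 97/24 83/18
  43/12 81/20 247/48
  25/6 49/10 85/16
  167/36 59/12 65/12

Answer: 115/36 97/24 83/18
43/12 81/20 247/48
25/6 49/10 85/16
167/36 59/12 65/12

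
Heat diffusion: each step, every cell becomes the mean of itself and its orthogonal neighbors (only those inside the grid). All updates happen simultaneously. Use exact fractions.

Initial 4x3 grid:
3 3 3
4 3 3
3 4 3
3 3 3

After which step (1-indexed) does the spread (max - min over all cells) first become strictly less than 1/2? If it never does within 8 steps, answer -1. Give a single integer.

Step 1: max=7/2, min=3, spread=1/2
Step 2: max=809/240, min=3, spread=89/240
  -> spread < 1/2 first at step 2
Step 3: max=7907/2400, min=2489/800, spread=11/60
Step 4: max=703547/216000, min=67417/21600, spread=29377/216000
Step 5: max=874171/270000, min=1704517/540000, spread=1753/21600
Step 6: max=18547807/5760000, min=122978041/38880000, spread=71029/1244160
Step 7: max=12502716229/3888000000, min=7407423619/2332800000, spread=7359853/182250000
Step 8: max=66562144567/20736000000, min=148337335807/46656000000, spread=45679663/1492992000

Answer: 2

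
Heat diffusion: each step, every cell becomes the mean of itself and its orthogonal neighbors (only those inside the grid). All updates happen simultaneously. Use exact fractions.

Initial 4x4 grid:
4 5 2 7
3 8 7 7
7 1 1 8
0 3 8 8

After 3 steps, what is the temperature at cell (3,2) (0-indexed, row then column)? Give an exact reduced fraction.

Answer: 245/48

Derivation:
Step 1: cell (3,2) = 5
Step 2: cell (3,2) = 21/4
Step 3: cell (3,2) = 245/48
Full grid after step 3:
  1097/240 5803/1200 19069/3600 2437/432
  10631/2400 9257/2000 31499/6000 42953/7200
  27173/7200 25739/6000 10473/2000 571/96
  1549/432 14419/3600 245/48 871/144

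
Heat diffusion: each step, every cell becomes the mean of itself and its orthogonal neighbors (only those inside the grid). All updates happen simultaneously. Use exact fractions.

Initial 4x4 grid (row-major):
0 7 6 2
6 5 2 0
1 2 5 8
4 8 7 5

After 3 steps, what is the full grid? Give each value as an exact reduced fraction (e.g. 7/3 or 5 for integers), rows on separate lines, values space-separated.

Answer: 2171/540 28817/7200 27793/7200 7561/2160
27587/7200 3067/750 23779/6000 13949/3600
28979/7200 26033/6000 7063/1500 16793/3600
9347/2160 17467/3600 19103/3600 733/135

Derivation:
After step 1:
  13/3 9/2 17/4 8/3
  3 22/5 18/5 3
  13/4 21/5 24/5 9/2
  13/3 21/4 25/4 20/3
After step 2:
  71/18 1049/240 901/240 119/36
  899/240 197/50 401/100 413/120
  887/240 219/50 467/100 569/120
  77/18 601/120 689/120 209/36
After step 3:
  2171/540 28817/7200 27793/7200 7561/2160
  27587/7200 3067/750 23779/6000 13949/3600
  28979/7200 26033/6000 7063/1500 16793/3600
  9347/2160 17467/3600 19103/3600 733/135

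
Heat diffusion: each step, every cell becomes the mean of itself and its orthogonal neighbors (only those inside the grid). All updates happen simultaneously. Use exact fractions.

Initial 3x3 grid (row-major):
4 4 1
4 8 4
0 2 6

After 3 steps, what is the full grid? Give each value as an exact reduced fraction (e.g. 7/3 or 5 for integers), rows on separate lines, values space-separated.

After step 1:
  4 17/4 3
  4 22/5 19/4
  2 4 4
After step 2:
  49/12 313/80 4
  18/5 107/25 323/80
  10/3 18/5 17/4
After step 3:
  2783/720 19531/4800 239/60
  4589/1200 1943/500 6627/1600
  158/45 4639/1200 317/80

Answer: 2783/720 19531/4800 239/60
4589/1200 1943/500 6627/1600
158/45 4639/1200 317/80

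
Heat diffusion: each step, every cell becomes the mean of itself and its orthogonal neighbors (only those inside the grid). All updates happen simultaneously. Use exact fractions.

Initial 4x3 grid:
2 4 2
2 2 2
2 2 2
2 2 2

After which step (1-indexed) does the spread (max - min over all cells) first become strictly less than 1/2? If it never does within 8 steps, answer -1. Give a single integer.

Step 1: max=8/3, min=2, spread=2/3
Step 2: max=307/120, min=2, spread=67/120
Step 3: max=2597/1080, min=2, spread=437/1080
  -> spread < 1/2 first at step 3
Step 4: max=1021531/432000, min=1009/500, spread=29951/86400
Step 5: max=8991821/3888000, min=6908/3375, spread=206761/777600
Step 6: max=3566595571/1555200000, min=5565671/2700000, spread=14430763/62208000
Step 7: max=211731741689/93312000000, min=449652727/216000000, spread=139854109/746496000
Step 8: max=12619911890251/5598720000000, min=40731228977/19440000000, spread=7114543559/44789760000

Answer: 3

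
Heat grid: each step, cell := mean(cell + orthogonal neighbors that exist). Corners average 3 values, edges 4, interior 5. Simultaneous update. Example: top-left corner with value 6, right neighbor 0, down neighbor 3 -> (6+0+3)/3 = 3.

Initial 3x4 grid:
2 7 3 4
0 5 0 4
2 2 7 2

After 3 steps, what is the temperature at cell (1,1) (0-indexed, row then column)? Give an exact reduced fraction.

Step 1: cell (1,1) = 14/5
Step 2: cell (1,1) = 171/50
Step 3: cell (1,1) = 17933/6000
Full grid after step 3:
  89/30 8267/2400 24271/7200 7633/2160
  41257/14400 17933/6000 1759/500 7837/2400
  1367/540 22301/7200 22871/7200 7553/2160

Answer: 17933/6000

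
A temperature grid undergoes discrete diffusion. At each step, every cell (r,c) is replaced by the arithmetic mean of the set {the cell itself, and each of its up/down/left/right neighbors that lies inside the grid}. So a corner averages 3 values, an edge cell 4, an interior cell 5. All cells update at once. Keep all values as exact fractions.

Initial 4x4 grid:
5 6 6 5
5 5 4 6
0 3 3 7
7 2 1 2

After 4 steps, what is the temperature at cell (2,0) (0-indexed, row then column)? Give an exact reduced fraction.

Answer: 64729/18000

Derivation:
Step 1: cell (2,0) = 15/4
Step 2: cell (2,0) = 131/40
Step 3: cell (2,0) = 2179/600
Step 4: cell (2,0) = 64729/18000
Full grid after step 4:
  59959/12960 1041413/216000 215489/43200 66377/12960
  229937/54000 775589/180000 823939/180000 101557/21600
  64729/18000 73959/20000 684989/180000 439069/108000
  71291/21600 231541/72000 736223/216000 46159/12960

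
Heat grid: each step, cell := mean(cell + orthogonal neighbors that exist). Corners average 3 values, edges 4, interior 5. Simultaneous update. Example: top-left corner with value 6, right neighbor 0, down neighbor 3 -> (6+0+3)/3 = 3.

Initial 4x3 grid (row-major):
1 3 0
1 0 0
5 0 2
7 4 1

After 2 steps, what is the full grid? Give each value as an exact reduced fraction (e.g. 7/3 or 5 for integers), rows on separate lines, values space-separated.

After step 1:
  5/3 1 1
  7/4 4/5 1/2
  13/4 11/5 3/4
  16/3 3 7/3
After step 2:
  53/36 67/60 5/6
  28/15 5/4 61/80
  47/15 2 347/240
  139/36 193/60 73/36

Answer: 53/36 67/60 5/6
28/15 5/4 61/80
47/15 2 347/240
139/36 193/60 73/36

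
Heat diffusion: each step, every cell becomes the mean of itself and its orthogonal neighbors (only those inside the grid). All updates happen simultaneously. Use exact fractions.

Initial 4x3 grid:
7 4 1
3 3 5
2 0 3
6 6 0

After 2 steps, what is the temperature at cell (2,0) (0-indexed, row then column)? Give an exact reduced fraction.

Answer: 419/120

Derivation:
Step 1: cell (2,0) = 11/4
Step 2: cell (2,0) = 419/120
Full grid after step 2:
  73/18 59/16 121/36
  85/24 163/50 17/6
  419/120 271/100 27/10
  125/36 101/30 8/3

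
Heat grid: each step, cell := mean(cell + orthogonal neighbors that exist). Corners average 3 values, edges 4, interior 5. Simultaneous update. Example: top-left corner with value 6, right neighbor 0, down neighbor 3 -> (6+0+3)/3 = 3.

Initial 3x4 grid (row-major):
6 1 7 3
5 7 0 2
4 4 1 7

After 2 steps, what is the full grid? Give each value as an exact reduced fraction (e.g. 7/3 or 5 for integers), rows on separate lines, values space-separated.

After step 1:
  4 21/4 11/4 4
  11/2 17/5 17/5 3
  13/3 4 3 10/3
After step 2:
  59/12 77/20 77/20 13/4
  517/120 431/100 311/100 103/30
  83/18 221/60 103/30 28/9

Answer: 59/12 77/20 77/20 13/4
517/120 431/100 311/100 103/30
83/18 221/60 103/30 28/9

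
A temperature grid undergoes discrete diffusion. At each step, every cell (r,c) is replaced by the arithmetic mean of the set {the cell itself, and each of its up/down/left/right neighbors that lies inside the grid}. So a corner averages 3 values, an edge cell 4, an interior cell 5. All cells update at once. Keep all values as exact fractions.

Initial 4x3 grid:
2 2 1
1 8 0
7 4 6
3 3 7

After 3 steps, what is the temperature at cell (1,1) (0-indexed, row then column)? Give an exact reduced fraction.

Answer: 9989/3000

Derivation:
Step 1: cell (1,1) = 3
Step 2: cell (1,1) = 201/50
Step 3: cell (1,1) = 9989/3000
Full grid after step 3:
  619/216 43397/14400 379/144
  26881/7200 9989/3000 721/200
  28901/7200 13409/3000 14863/3600
  4873/1080 63977/14400 10241/2160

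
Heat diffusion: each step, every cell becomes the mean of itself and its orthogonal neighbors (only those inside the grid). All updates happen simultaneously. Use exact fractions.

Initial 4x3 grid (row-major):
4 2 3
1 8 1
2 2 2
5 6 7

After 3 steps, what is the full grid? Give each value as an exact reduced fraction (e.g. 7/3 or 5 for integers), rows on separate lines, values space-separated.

After step 1:
  7/3 17/4 2
  15/4 14/5 7/2
  5/2 4 3
  13/3 5 5
After step 2:
  31/9 683/240 13/4
  683/240 183/50 113/40
  175/48 173/50 31/8
  71/18 55/12 13/3
After step 3:
  3289/1080 47521/14400 2141/720
  24473/7200 4691/1500 1361/400
  25013/7200 23069/6000 1087/300
  1753/432 14689/3600 307/72

Answer: 3289/1080 47521/14400 2141/720
24473/7200 4691/1500 1361/400
25013/7200 23069/6000 1087/300
1753/432 14689/3600 307/72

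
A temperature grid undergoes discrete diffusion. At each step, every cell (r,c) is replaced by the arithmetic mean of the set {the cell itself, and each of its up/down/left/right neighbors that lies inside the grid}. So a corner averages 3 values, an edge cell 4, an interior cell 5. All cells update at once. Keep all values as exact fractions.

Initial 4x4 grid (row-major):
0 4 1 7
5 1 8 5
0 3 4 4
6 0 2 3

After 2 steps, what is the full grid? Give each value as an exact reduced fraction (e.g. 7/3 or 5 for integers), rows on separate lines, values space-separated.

Answer: 2 137/40 439/120 46/9
61/20 63/25 116/25 68/15
43/20 13/4 317/100 43/10
11/4 43/20 61/20 37/12

Derivation:
After step 1:
  3 3/2 5 13/3
  3/2 21/5 19/5 6
  7/2 8/5 21/5 4
  2 11/4 9/4 3
After step 2:
  2 137/40 439/120 46/9
  61/20 63/25 116/25 68/15
  43/20 13/4 317/100 43/10
  11/4 43/20 61/20 37/12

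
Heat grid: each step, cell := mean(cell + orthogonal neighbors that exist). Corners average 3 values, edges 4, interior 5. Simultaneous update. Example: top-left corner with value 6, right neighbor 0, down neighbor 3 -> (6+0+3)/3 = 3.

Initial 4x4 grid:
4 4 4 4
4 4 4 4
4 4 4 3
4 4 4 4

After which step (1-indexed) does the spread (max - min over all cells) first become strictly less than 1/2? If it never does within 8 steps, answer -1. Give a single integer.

Step 1: max=4, min=11/3, spread=1/3
  -> spread < 1/2 first at step 1
Step 2: max=4, min=449/120, spread=31/120
Step 3: max=4, min=4109/1080, spread=211/1080
Step 4: max=4, min=415157/108000, spread=16843/108000
Step 5: max=35921/9000, min=3749357/972000, spread=130111/972000
Step 6: max=2152841/540000, min=112997633/29160000, spread=3255781/29160000
Step 7: max=2148893/540000, min=3398846309/874800000, spread=82360351/874800000
Step 8: max=386293559/97200000, min=102224683109/26244000000, spread=2074577821/26244000000

Answer: 1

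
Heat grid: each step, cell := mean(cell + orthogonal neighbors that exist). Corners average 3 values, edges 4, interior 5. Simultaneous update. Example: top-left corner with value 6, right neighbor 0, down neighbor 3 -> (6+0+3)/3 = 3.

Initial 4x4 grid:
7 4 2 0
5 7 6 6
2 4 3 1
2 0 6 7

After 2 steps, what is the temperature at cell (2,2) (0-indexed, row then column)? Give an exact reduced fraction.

Step 1: cell (2,2) = 4
Step 2: cell (2,2) = 81/20
Full grid after step 2:
  187/36 139/30 58/15 107/36
  571/120 469/100 81/20 449/120
  391/120 373/100 81/20 97/24
  91/36 173/60 47/12 155/36

Answer: 81/20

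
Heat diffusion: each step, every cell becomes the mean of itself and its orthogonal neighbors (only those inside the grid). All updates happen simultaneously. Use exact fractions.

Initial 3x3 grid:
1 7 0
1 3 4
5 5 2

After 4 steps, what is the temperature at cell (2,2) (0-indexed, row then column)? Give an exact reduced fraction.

Answer: 21469/6480

Derivation:
Step 1: cell (2,2) = 11/3
Step 2: cell (2,2) = 29/9
Step 3: cell (2,2) = 187/54
Step 4: cell (2,2) = 21469/6480
Full grid after step 4:
  26617/8640 549857/172800 1264/405
  282091/86400 76603/24000 569707/172800
  85471/25920 588757/172800 21469/6480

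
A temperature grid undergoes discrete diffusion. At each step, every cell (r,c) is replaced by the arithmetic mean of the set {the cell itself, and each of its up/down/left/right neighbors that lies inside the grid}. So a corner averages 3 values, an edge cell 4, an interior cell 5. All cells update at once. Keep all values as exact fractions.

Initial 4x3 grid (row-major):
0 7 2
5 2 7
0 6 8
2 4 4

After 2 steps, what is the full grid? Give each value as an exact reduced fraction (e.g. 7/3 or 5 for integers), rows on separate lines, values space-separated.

After step 1:
  4 11/4 16/3
  7/4 27/5 19/4
  13/4 4 25/4
  2 4 16/3
After step 2:
  17/6 1049/240 77/18
  18/5 373/100 163/30
  11/4 229/50 61/12
  37/12 23/6 187/36

Answer: 17/6 1049/240 77/18
18/5 373/100 163/30
11/4 229/50 61/12
37/12 23/6 187/36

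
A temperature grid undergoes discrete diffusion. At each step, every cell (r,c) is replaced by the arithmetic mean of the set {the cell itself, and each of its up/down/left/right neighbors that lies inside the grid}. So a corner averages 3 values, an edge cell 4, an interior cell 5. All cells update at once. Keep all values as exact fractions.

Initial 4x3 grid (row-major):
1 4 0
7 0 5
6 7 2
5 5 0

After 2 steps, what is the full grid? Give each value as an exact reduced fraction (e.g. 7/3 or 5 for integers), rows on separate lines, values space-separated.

Answer: 35/12 257/80 2
367/80 151/50 257/80
229/48 113/25 139/48
95/18 191/48 121/36

Derivation:
After step 1:
  4 5/4 3
  7/2 23/5 7/4
  25/4 4 7/2
  16/3 17/4 7/3
After step 2:
  35/12 257/80 2
  367/80 151/50 257/80
  229/48 113/25 139/48
  95/18 191/48 121/36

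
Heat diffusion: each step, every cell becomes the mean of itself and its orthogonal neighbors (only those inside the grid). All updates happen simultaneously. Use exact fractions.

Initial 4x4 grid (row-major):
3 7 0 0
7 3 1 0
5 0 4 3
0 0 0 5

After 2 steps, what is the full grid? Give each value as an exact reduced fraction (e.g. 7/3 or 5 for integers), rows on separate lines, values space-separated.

After step 1:
  17/3 13/4 2 0
  9/2 18/5 8/5 1
  3 12/5 8/5 3
  5/3 0 9/4 8/3
After step 2:
  161/36 871/240 137/80 1
  503/120 307/100 49/25 7/5
  347/120 53/25 217/100 31/15
  14/9 379/240 391/240 95/36

Answer: 161/36 871/240 137/80 1
503/120 307/100 49/25 7/5
347/120 53/25 217/100 31/15
14/9 379/240 391/240 95/36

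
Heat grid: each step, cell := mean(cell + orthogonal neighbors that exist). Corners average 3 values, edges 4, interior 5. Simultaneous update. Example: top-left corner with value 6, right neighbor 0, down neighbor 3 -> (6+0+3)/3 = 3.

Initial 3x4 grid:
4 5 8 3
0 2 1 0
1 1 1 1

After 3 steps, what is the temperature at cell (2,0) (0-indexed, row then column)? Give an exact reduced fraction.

Answer: 757/540

Derivation:
Step 1: cell (2,0) = 2/3
Step 2: cell (2,0) = 11/9
Step 3: cell (2,0) = 757/540
Full grid after step 3:
  2021/720 479/150 11171/3600 6349/2160
  30899/14400 3289/1500 6973/3000 29389/14400
  757/540 11017/7200 10117/7200 1547/1080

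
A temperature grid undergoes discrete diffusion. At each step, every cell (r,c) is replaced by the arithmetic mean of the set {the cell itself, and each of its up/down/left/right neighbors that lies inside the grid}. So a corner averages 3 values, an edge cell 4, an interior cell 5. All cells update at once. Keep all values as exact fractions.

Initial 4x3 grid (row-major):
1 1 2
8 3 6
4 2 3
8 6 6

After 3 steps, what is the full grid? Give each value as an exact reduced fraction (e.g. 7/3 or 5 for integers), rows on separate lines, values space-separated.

After step 1:
  10/3 7/4 3
  4 4 7/2
  11/2 18/5 17/4
  6 11/2 5
After step 2:
  109/36 145/48 11/4
  101/24 337/100 59/16
  191/40 457/100 327/80
  17/3 201/40 59/12
After step 3:
  1477/432 43807/14400 227/72
  13843/3600 5657/1500 2779/800
  961/200 8731/2000 10357/2400
  232/45 12107/2400 3367/720

Answer: 1477/432 43807/14400 227/72
13843/3600 5657/1500 2779/800
961/200 8731/2000 10357/2400
232/45 12107/2400 3367/720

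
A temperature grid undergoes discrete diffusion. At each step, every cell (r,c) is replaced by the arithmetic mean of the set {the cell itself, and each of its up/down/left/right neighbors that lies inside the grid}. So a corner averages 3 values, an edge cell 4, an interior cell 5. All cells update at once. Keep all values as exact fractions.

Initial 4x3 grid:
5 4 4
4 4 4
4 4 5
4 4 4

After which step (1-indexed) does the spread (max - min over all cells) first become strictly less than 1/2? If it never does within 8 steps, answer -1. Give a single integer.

Step 1: max=13/3, min=4, spread=1/3
  -> spread < 1/2 first at step 1
Step 2: max=77/18, min=4, spread=5/18
Step 3: max=4531/1080, min=2939/720, spread=49/432
Step 4: max=542869/129600, min=88369/21600, spread=2531/25920
Step 5: max=216473089/51840000, min=889391/216000, spread=3019249/51840000
Step 6: max=216236711/51840000, min=80159051/19440000, spread=297509/6220800
Step 7: max=777652799209/186624000000, min=1205085521/291600000, spread=6398065769/186624000000
Step 8: max=2332225464773/559872000000, min=48245378951/11664000000, spread=131578201/4478976000

Answer: 1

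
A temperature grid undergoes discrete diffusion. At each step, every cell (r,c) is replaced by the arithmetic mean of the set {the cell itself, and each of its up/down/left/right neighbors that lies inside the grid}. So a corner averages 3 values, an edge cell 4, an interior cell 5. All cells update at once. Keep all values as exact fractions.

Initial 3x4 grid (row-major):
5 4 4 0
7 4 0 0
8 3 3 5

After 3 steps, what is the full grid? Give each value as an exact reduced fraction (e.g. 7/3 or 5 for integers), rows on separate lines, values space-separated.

Answer: 10241/2160 27983/7200 18233/7200 2101/1080
9017/1800 11827/3000 5523/2000 3189/1600
3587/720 10111/2400 21283/7200 2561/1080

Derivation:
After step 1:
  16/3 17/4 2 4/3
  6 18/5 11/5 5/4
  6 9/2 11/4 8/3
After step 2:
  187/36 911/240 587/240 55/36
  157/30 411/100 59/25 149/80
  11/2 337/80 727/240 20/9
After step 3:
  10241/2160 27983/7200 18233/7200 2101/1080
  9017/1800 11827/3000 5523/2000 3189/1600
  3587/720 10111/2400 21283/7200 2561/1080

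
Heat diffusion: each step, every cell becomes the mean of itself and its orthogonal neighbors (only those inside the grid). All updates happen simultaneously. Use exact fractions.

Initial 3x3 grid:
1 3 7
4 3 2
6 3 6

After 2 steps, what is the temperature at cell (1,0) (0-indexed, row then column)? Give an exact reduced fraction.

Step 1: cell (1,0) = 7/2
Step 2: cell (1,0) = 27/8
Full grid after step 2:
  29/9 79/24 4
  27/8 19/5 91/24
  37/9 31/8 38/9

Answer: 27/8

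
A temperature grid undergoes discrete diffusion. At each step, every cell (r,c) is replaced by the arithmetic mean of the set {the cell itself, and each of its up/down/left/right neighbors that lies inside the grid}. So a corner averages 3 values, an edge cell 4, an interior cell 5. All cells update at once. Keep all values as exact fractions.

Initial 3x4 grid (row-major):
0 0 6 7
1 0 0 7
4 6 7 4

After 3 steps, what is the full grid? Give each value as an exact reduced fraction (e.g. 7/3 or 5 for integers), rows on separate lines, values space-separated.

After step 1:
  1/3 3/2 13/4 20/3
  5/4 7/5 4 9/2
  11/3 17/4 17/4 6
After step 2:
  37/36 389/240 185/48 173/36
  133/80 62/25 87/25 127/24
  55/18 407/120 37/8 59/12
After step 3:
  194/135 16169/7200 24769/7200 2009/432
  9871/4800 2527/1000 23677/6000 33289/7200
  5839/2160 12197/3600 1231/300 89/18

Answer: 194/135 16169/7200 24769/7200 2009/432
9871/4800 2527/1000 23677/6000 33289/7200
5839/2160 12197/3600 1231/300 89/18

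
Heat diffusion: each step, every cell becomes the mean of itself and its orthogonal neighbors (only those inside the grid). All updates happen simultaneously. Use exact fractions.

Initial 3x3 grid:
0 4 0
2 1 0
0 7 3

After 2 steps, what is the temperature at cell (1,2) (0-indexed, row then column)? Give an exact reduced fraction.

Step 1: cell (1,2) = 1
Step 2: cell (1,2) = 127/60
Full grid after step 2:
  4/3 443/240 43/36
  171/80 171/100 127/60
  13/6 713/240 85/36

Answer: 127/60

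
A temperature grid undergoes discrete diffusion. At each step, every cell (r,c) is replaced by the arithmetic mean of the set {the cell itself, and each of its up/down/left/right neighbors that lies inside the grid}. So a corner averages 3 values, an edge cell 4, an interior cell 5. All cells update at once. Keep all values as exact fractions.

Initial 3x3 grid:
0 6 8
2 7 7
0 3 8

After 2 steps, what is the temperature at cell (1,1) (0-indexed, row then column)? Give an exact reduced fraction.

Step 1: cell (1,1) = 5
Step 2: cell (1,1) = 49/10
Full grid after step 2:
  61/18 239/48 79/12
  139/48 49/10 51/8
  101/36 103/24 6

Answer: 49/10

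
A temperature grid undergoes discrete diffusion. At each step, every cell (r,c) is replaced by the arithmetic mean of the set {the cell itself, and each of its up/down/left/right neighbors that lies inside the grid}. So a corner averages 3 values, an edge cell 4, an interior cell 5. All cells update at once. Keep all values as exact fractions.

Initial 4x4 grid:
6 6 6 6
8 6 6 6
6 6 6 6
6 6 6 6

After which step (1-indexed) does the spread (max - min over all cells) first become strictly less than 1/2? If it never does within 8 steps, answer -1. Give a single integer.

Step 1: max=20/3, min=6, spread=2/3
Step 2: max=391/60, min=6, spread=31/60
Step 3: max=3451/540, min=6, spread=211/540
  -> spread < 1/2 first at step 3
Step 4: max=340843/54000, min=6, spread=16843/54000
Step 5: max=3054643/486000, min=27079/4500, spread=130111/486000
Step 6: max=91122367/14580000, min=1627159/270000, spread=3255781/14580000
Step 7: max=2724753691/437400000, min=1631107/270000, spread=82360351/437400000
Step 8: max=81483316891/13122000000, min=294106441/48600000, spread=2074577821/13122000000

Answer: 3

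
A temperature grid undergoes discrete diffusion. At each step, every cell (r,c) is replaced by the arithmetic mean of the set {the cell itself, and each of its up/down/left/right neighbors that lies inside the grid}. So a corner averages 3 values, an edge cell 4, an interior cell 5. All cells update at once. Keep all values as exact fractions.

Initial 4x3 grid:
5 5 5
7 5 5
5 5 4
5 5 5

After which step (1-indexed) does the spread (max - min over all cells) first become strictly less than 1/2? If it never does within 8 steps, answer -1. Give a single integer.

Step 1: max=17/3, min=14/3, spread=1
Step 2: max=331/60, min=569/120, spread=31/40
Step 3: max=2911/540, min=5189/1080, spread=211/360
Step 4: max=42809/8100, min=158651/32400, spread=839/2160
  -> spread < 1/2 first at step 4
Step 5: max=5107667/972000, min=4785887/972000, spread=5363/16200
Step 6: max=37971821/7290000, min=144847859/29160000, spread=93859/388800
Step 7: max=2268123139/437400000, min=8729838331/1749600000, spread=4568723/23328000
Step 8: max=270951295627/52488000000, min=526176124379/104976000000, spread=8387449/55987200

Answer: 4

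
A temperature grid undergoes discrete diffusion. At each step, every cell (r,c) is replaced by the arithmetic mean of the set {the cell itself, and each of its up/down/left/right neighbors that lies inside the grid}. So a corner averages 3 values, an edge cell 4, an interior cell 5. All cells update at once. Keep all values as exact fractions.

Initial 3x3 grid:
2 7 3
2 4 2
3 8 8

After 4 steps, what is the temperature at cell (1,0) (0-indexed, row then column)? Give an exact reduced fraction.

Step 1: cell (1,0) = 11/4
Step 2: cell (1,0) = 307/80
Step 3: cell (1,0) = 6343/1600
Step 4: cell (1,0) = 398321/96000
Full grid after step 4:
  506717/129600 444533/108000 185189/43200
  398321/96000 521081/120000 1322713/288000
  284171/64800 4033889/864000 2887/600

Answer: 398321/96000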